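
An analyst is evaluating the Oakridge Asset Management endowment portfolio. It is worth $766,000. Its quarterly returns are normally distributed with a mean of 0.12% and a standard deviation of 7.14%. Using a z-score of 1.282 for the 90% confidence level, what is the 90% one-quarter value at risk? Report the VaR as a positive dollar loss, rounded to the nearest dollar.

$69,196

Return at the 90% tail: μ − z·σ = 0.12% − 1.282 × 7.14% = 0.12 − 9.15348 = -9.03348%
VaR = −(-9.03348%) × $766,000 = 9.03348% × $766,000 = $69,196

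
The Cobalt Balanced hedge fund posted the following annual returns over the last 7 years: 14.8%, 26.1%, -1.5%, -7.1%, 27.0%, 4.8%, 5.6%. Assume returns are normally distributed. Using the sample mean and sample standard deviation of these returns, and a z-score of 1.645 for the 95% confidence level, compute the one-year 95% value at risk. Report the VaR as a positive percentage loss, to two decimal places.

μ = (14.8 + 26.1 − 1.5 − 7.1 + 27 + 4.8 + 5.6) / 7 = 69.70 / 7 = 9.9571%
Sample std dev = √[1042.2971 / 6] = 13.1801%
VaR = −(μ − z·σ) = −(9.9571 − 1.645 × 13.1801) = −(-11.7242) = 11.7242%

11.72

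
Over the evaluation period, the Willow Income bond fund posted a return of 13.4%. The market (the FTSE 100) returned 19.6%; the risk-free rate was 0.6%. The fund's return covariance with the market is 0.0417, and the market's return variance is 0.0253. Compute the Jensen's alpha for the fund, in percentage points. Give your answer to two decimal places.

β = Cov / Var = 0.0417 / 0.0253 = 1.6482
E[R] = Rf + β(Rm − Rf) = 0.6% + 1.6482 × (19.6% − 0.6%) = 31.9158%
α = Rp − E[R] = 13.4% − 31.9158% = -18.5158

-18.52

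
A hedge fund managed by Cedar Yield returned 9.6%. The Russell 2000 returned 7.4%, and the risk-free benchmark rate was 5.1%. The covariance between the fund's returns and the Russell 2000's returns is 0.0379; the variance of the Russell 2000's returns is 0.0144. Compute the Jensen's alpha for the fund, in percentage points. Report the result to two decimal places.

β = Cov / Var = 0.0379 / 0.0144 = 2.6319
E[R] = Rf + β(Rm − Rf) = 5.1% + 2.6319 × (7.4% − 5.1%) = 11.1534%
α = Rp − E[R] = 9.6% − 11.1534% = -1.5534

-1.55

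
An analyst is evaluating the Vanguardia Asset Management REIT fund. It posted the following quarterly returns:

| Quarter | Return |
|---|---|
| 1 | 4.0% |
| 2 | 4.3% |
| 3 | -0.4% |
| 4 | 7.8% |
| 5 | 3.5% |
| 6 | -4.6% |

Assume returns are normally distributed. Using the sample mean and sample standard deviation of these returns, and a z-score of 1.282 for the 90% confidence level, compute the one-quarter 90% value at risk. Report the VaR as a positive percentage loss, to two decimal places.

Mean return μ = 14.60 / 6 = 2.4333%
Σ(r − μ)² = 93.3733; sample σ = √(93.3733/5) = 4.3214%
VaR = −(μ − z·σ) = −(2.4333 − 1.282 × 4.3214) = −(-3.1067) = 3.1067%

3.11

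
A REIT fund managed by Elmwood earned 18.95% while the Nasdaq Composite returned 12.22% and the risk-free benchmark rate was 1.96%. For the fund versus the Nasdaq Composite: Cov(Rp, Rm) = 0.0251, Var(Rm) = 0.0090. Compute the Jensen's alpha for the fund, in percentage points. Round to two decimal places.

β = Cov / Var = 0.0251 / 0.0090 = 2.7889
E[R] = Rf + β(Rm − Rf) = 1.96% + 2.7889 × (12.22% − 1.96%) = 30.5741%
α = Rp − E[R] = 18.95% − 30.5741% = -11.6241

-11.62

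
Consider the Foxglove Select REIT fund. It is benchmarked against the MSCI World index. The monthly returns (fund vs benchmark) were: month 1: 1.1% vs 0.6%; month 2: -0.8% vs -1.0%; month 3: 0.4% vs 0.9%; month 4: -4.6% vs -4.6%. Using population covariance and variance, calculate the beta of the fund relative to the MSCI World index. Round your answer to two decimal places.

0.99

r̄p = -0.9750%,  r̄m = -1.0250%
Cov = Σ(rp − r̄p)(rm − r̄m) / 4 = 4.7456
Var(rm) = Σ(rm − r̄m)² / 4 = 4.7819
β = Cov / Var = 4.7456 / 4.7819 = 0.9924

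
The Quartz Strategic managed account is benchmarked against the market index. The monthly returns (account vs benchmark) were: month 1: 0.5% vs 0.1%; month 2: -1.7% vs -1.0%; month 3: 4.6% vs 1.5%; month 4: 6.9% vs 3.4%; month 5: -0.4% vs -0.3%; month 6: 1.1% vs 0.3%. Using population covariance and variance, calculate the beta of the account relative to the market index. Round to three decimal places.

2.045

r̄p = 1.8333%,  r̄m = 0.6667%
Cov = Σ(rp − r̄p)(rm − r̄m) / 6 = 4.2044
Var(rm) = Σ(rm − r̄m)² / 6 = 2.0556
β = Cov / Var = 4.2044 / 2.0556 = 2.0453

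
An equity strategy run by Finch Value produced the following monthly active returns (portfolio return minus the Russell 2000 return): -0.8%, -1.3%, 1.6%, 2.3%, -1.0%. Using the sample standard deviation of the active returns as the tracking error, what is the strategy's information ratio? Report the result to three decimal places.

μ = (-0.8 − 1.3 + 1.6 + 2.3 − 1) / 5 = 0.80 / 5 = 0.1600%
Sample σ = √[Σ(r − μ)² / 4] = √[11.0520 / 4] = √2.7630 = 1.6622%
IR = μ / tracking error = 0.1600 / 1.6622 = 0.0963

0.096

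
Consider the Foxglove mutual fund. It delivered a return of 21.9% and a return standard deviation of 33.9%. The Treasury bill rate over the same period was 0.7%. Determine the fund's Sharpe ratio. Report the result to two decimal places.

Sharpe = (Rp − Rf) / σp = (21.9% − 0.7%) / 33.9% = 21.20% / 33.9% = 0.6254

0.63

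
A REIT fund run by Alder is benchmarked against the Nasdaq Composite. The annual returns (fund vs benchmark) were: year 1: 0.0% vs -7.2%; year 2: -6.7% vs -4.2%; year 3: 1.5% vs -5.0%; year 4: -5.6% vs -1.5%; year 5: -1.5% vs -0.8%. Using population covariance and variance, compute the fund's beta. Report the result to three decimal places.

-0.575

r̄p = -2.4600%,  r̄m = -3.7400%
Cov = Σ(rp − r̄p)(rm − r̄m) / 5 = -3.1524
Var(rm) = Σ(rm − r̄m)² / 5 = 5.4864
β = Cov / Var = -3.1524 / 5.4864 = -0.5746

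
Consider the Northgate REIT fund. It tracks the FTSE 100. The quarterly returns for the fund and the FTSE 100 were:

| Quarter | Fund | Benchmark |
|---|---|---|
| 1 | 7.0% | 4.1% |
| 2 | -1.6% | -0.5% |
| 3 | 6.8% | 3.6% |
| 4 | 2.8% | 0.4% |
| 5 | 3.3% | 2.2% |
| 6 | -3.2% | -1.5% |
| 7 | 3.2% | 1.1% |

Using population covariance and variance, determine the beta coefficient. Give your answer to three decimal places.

r̄p = 2.6143%,  r̄m = 1.3429%
Cov = Σ(rp − r̄p)(rm − r̄m) / 7 = 6.5865
Var(rm) = Σ(rm − r̄m)² / 7 = 3.6939
β = Cov / Var = 6.5865 / 3.6939 = 1.7831

1.783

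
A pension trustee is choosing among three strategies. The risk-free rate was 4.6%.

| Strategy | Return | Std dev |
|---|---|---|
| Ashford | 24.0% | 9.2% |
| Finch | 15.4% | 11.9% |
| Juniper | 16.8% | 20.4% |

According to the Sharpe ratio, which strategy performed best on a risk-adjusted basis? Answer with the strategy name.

Ashford: Sharpe ratio = (24.0% − 4.6%) / 9.2% = 2.109
Finch: Sharpe ratio = (15.4% − 4.6%) / 11.9% = 0.908
Juniper: Sharpe ratio = (16.8% − 4.6%) / 20.4% = 0.598
Highest: Ashford (2.109).

Ashford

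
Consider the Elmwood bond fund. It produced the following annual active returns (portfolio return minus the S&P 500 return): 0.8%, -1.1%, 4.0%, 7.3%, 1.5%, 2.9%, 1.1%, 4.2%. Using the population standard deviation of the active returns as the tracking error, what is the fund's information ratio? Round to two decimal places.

r̄ = (0.8 − 1.1 + 4 + 7.3 + 1.5 + 2.9 + 1.1 + 4.2) / 8 = 2.5875%
Σ(r − r̄)² = 47.0888; population σ = √(47.0888/8) = 2.4261%
IR = r̄ / tracking error = 2.5875 / 2.4261 = 1.0665

1.07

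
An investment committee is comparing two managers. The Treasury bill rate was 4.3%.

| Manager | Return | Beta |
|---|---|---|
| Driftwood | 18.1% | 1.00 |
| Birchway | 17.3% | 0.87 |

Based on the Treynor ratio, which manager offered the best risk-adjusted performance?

Driftwood: Treynor = (18.1% − 4.3%) / 1.00 = 13.800
Birchway: Treynor = (17.3% − 4.3%) / 0.87 = 14.943
Highest: Birchway (14.943).

Birchway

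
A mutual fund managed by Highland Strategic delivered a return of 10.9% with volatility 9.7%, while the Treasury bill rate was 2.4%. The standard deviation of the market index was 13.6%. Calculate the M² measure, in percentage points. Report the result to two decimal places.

14.32

Sharpe = (Rp − Rf) / σp = (10.9% − 2.4%) / 9.7% = 0.8763
M² = Rf + Sharpe × σm = 2.4% + 0.8763 × 13.6% = 14.3177%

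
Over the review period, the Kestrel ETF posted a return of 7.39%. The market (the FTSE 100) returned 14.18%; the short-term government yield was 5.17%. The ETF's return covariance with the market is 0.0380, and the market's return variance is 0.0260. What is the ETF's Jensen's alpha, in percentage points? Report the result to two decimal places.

β = Cov / Var = 0.0380 / 0.0260 = 1.4615
E[R] = Rf + β(Rm − Rf) = 5.17% + 1.4615 × (14.18% − 5.17%) = 18.3381%
α = Rp − E[R] = 7.39% − 18.3381% = -10.9481

-10.95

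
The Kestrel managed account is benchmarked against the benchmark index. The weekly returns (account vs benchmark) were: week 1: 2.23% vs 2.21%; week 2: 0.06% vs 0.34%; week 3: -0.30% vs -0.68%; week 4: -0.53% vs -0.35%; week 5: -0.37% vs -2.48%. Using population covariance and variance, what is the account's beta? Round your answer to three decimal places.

r̄p = 0.2180%,  r̄m = -0.1920%
Cov = Σ(rp − r̄p)(rm − r̄m) / 5 = 1.2930
Var(rm) = Σ(rm − r̄m)² / 5 = 2.3101
β = Cov / Var = 1.2930 / 2.3101 = 0.5597

0.560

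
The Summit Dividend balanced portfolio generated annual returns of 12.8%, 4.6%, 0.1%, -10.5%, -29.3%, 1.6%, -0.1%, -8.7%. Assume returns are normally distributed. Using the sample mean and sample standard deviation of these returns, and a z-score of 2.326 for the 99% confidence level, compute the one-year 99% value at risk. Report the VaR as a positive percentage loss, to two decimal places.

r̄ = (12.8 + 4.6 + 0.1 − 10.5 − 29.3 + 1.6 − 0.1 − 8.7) / 8 = -3.6875%
Sample σ = √[Σ(r − r̄)² / 7] = √[1123.2288 / 7] = √160.4613 = 12.6673%
VaR = −(r̄ − z·σ) = −(-3.6875 − 2.326 × 12.6673) = −(-33.1516) = 33.1516%

33.15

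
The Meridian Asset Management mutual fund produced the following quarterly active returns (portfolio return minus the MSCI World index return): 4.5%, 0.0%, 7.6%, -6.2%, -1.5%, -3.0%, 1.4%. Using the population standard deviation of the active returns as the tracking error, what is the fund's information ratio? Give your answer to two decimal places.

0.09

r̄ = (4.5 + 0 + 7.6 − 6.2 − 1.5 − 3 + 1.4) / 7 = 2.80 / 7 = 0.4000%
Population σ = √[Σ(r − r̄)² / 7] = √[128.5400 / 7] = √18.3629 = 4.2852%
IR = r̄ / tracking error = 0.4000 / 4.2852 = 0.0933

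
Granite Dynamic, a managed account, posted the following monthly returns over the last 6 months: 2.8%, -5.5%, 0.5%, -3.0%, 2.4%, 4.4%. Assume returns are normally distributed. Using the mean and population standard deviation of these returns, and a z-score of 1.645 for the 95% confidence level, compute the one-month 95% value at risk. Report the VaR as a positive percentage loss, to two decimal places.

r̄ = (2.8 − 5.5 + 0.5 − 3 + 2.4 + 4.4) / 6 = 0.2667%
Σ(r − r̄)² = (2.8 − 0.2667)² + (-5.5 − 0.2667)² + (0.5 − 0.2667)² + … = 72.0333
σ = √[72.0333 / 6] = 3.4649%
VaR = −(r̄ − z·σ) = −(0.2667 − 1.645 × 3.4649) = −(-5.4331) = 5.4331%

5.43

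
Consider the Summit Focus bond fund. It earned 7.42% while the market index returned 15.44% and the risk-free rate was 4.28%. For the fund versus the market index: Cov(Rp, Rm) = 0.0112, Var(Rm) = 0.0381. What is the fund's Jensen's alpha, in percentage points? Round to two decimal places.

β = Cov / Var = 0.0112 / 0.0381 = 0.2940
E[R] = Rf + β(Rm − Rf) = 4.28% + 0.2940 × (15.44% − 4.28%) = 7.5610%
α = Rp − E[R] = 7.42% − 7.5610% = -0.1410

-0.14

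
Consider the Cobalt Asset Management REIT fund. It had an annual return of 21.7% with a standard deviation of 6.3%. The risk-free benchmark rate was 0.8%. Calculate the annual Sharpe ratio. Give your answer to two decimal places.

3.32

Sharpe = (Rp − Rf) / σp = (21.7% − 0.8%) / 6.3% = 20.90% / 6.3% = 3.3175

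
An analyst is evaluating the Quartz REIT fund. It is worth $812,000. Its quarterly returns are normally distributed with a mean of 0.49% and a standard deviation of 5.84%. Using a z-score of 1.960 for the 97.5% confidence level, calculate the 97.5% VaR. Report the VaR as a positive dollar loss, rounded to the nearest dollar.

Return at the 97.5% tail: μ − z·σ = 0.49% − 1.960 × 5.84% = 0.49 − 11.4464 = -10.9564%
VaR = −(-10.9564%) × $812,000 = 10.9564% × $812,000 = $88,966

$88,966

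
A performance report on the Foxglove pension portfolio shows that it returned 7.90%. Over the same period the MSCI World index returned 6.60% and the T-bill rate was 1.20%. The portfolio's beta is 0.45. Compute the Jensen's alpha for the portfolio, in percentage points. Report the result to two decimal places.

CAPM expected return = Rf + β(Rm − Rf) = 1.20% + 0.45 × (6.60% − 1.20%) = 1.2 + 0.45 × 5.40 = 3.6300%
Jensen's α = Rp − E[R] = 7.90% − 3.6300% = 4.2700

4.27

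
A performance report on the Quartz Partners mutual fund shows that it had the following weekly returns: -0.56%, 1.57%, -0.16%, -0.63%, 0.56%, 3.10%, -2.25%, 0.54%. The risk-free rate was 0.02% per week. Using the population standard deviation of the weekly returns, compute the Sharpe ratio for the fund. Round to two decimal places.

0.17

Mean return r̄ = 2.170 / 8 = 0.2713%
Σ(r − r̄)² = (-0.56 − 0.2713)² + (1.57 − 0.2713)² + … = 17.8901
σ = √[17.8901 / 8] = 1.4954%
Sharpe = (r̄ − rf) / σ = (0.2713 − 0.02) / 1.4954 = 0.2513 / 1.4954 = 0.1680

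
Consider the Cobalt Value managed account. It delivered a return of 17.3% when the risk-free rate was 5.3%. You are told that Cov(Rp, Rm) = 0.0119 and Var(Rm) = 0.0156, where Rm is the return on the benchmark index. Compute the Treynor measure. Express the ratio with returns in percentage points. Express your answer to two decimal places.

β = Cov / Var = 0.0119 / 0.0156 = 0.7628
Treynor = (Rp − Rf) / β = (17.3% − 5.3%) / 0.7628 = 12.00 / 0.7628 = 15.7315

15.73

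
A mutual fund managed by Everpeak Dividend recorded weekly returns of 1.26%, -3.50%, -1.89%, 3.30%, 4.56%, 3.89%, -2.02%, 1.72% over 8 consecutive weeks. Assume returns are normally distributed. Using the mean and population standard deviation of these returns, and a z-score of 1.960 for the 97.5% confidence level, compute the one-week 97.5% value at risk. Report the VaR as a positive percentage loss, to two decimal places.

4.65

r̄ = (1.26 − 3.5 − 1.89 + 3.3 + 4.56 + 3.89 − 2.02 + 1.72) / 8 = 0.9150%
Population std dev = √[64.5664 / 8] = 2.8409%
VaR = −(r̄ − z·σ) = −(0.9150 − 1.960 × 2.8409) = −(-4.6532) = 4.6532%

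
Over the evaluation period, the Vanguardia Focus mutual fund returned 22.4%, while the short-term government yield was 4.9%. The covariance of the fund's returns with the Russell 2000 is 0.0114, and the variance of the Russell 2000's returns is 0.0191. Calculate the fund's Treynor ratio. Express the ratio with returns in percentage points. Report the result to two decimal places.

β = Cov / Var = 0.0114 / 0.0191 = 0.5969
Treynor = (Rp − Rf) / β = (22.4% − 4.9%) / 0.5969 = 17.50 / 0.5969 = 29.3181

29.32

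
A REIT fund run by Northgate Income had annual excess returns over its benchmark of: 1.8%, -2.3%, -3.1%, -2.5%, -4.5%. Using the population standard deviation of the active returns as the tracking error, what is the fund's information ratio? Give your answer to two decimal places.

-1.01

Mean return r̄ = -10.60 / 5 = -2.1200%
Σ(r − r̄)² = (1.8 − (-2.1200))² + (-2.3 − (-2.1200))² + (-3.1 − (-2.1200))² + … = 22.1680
population σ = √(22.1680 / 5) = √4.4336 = 2.1056%
IR = r̄ / tracking error = -2.1200 / 2.1056 = -1.0068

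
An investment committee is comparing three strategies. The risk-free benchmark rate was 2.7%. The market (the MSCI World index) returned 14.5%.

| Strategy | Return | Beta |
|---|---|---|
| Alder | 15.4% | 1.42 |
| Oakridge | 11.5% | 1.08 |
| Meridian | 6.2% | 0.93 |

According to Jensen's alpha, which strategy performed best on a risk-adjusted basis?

Alder: α = 15.4% − [2.7% + 1.42 × (14.5% − 2.7%)] = -4.056
Oakridge: α = 11.5% − [2.7% + 1.08 × (14.5% − 2.7%)] = -3.944
Meridian: α = 6.2% − [2.7% + 0.93 × (14.5% − 2.7%)] = -7.474
Highest: Oakridge (-3.944).

Oakridge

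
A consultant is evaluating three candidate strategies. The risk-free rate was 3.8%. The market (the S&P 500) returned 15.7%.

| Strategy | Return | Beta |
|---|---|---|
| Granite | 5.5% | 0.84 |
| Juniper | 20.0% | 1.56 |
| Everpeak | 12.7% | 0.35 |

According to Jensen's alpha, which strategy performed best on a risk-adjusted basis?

Everpeak

Granite: α = 5.5% − [3.8% + 0.84 × (15.7% − 3.8%)] = -8.296
Juniper: α = 20.0% − [3.8% + 1.56 × (15.7% − 3.8%)] = -2.364
Everpeak: α = 12.7% − [3.8% + 0.35 × (15.7% − 3.8%)] = 4.735
Highest: Everpeak (4.735).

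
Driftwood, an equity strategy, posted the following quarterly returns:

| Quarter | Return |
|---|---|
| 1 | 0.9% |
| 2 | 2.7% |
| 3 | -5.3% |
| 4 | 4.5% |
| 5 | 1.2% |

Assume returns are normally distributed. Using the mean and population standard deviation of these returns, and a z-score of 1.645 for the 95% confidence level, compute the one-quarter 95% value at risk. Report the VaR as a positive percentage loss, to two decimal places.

μ = (0.9 + 2.7 − 5.3 + 4.5 + 1.2) / 5 = 0.8000%
Σ(r − μ)² = (0.9 − 0.8000)² + (2.7 − 0.8000)² + … = 54.6800
σ = √[54.6800 / 5] = 3.3070%
VaR = −(μ − z·σ) = −(0.8000 − 1.645 × 3.3070) = −(-4.6400) = 4.6400%

4.64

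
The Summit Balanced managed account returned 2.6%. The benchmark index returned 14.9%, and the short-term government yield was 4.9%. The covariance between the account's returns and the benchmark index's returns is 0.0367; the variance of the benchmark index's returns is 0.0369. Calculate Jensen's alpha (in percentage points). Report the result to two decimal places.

-12.25

β = Cov / Var = 0.0367 / 0.0369 = 0.9946
E[R] = Rf + β(Rm − Rf) = 4.9% + 0.9946 × (14.9% − 4.9%) = 14.8460%
α = Rp − E[R] = 2.6% − 14.8460% = -12.2460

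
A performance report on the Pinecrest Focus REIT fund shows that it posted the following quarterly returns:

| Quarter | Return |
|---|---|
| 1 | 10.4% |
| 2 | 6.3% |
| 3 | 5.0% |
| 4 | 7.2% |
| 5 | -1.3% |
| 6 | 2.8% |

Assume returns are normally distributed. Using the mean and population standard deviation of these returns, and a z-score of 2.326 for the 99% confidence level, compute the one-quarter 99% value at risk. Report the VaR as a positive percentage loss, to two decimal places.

r̄ = (10.4 + 6.3 + 5 + 7.2 − 1.3 + 2.8) / 6 = 5.0667%
Σ(r − r̄)² = (10.4 − 5.0667)² + (6.3 − 5.0667)² + … = 80.1933
population σ = √(80.1933 / 6) = √13.3656 = 3.6559%
VaR = −(r̄ − z·σ) = −(5.0667 − 2.326 × 3.6559) = −(-3.4369) = 3.4369%

3.44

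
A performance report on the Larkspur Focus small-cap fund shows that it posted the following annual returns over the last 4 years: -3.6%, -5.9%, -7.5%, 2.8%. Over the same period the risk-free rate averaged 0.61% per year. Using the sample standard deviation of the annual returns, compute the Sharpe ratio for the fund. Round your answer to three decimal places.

-0.919

μ = (-3.6 − 5.9 − 7.5 + 2.8) / 4 = -14.20 / 4 = -3.5500%
Sample σ = √[Σ(r − μ)² / 3] = √[61.4500 / 3] = √20.4833 = 4.5258%
Sharpe = (μ − rf) / σ = (-3.5500 − 0.61) / 4.5258 = -4.1600 / 4.5258 = -0.9192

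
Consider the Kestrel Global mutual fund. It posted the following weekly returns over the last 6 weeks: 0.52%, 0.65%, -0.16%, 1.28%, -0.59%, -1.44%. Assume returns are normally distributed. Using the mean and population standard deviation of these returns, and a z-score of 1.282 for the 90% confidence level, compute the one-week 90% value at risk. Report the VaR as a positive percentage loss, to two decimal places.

1.10

r̄ = (0.52 + 0.65 − 0.16 + 1.28 − 0.59 − 1.44) / 6 = 0.0433%
Population std dev = √[4.7673 / 6] = 0.8914%
VaR = −(r̄ − z·σ) = −(0.0433 − 1.282 × 0.8914) = −(-1.0995) = 1.0995%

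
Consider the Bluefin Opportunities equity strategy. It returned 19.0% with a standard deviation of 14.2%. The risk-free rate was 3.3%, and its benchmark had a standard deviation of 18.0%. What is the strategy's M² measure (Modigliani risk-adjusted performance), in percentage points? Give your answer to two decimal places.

23.20

Sharpe = (Rp − Rf) / σp = (19.0% − 3.3%) / 14.2% = 1.1056
M² = Rf + Sharpe × σm = 3.3% + 1.1056 × 18.0% = 23.2008%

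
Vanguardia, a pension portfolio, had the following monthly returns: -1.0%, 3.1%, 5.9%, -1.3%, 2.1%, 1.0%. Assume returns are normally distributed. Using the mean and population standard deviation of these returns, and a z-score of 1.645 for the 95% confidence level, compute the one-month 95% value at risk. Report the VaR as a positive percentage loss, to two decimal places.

r̄ = (-1 + 3.1 + 5.9 − 1.3 + 2.1 + 1) / 6 = 9.80 / 6 = 1.6333%
Σ(r − r̄)² = (-1 − 1.6333)² + (3.1 − 1.6333)² + (5.9 − 1.6333)² + … = 36.5133
σ = √[36.5133 / 6] = 2.4669%
VaR = −(r̄ − z·σ) = −(1.6333 − 1.645 × 2.4669) = −(-2.4248) = 2.4248%

2.42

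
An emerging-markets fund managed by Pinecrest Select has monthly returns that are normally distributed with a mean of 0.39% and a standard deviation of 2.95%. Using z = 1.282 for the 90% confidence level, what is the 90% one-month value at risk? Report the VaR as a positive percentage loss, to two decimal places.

VaR (as % loss) = −(μ − z·σ) = −(0.39% − 1.282 × 2.95%) = −(-3.3919%) = 3.3919%

3.39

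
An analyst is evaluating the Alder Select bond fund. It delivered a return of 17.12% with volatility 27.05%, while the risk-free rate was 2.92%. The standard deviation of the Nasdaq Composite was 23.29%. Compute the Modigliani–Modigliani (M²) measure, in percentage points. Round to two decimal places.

Sharpe = (Rp − Rf) / σp = (17.12% − 2.92%) / 27.05% = 0.5250
M² = Rf + Sharpe × σm = 2.92% + 0.5250 × 23.29% = 15.1473%

15.15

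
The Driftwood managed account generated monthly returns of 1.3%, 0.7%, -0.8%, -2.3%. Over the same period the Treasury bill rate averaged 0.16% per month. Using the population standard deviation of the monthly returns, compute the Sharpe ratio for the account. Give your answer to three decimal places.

-0.311

r̄ = (1.3 + 0.7 − 0.8 − 2.3) / 4 = -1.10 / 4 = -0.2750%
Population σ = √[Σ(r − r̄)² / 4] = √[7.8075 / 4] = √1.9519 = 1.3971%
Sharpe = (r̄ − rf) / σ = (-0.2750 − 0.16) / 1.3971 = -0.4350 / 1.3971 = -0.3114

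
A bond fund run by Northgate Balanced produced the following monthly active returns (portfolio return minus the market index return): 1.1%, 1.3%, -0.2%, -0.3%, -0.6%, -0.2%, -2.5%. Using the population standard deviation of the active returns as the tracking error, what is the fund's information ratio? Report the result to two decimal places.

Mean return r̄ = -1.40 / 7 = -0.2000%
Σ(r − r̄)² = 9.4000; population σ = √(9.4000/7) = 1.1588%
IR = r̄ / tracking error = -0.2000 / 1.1588 = -0.1726

-0.17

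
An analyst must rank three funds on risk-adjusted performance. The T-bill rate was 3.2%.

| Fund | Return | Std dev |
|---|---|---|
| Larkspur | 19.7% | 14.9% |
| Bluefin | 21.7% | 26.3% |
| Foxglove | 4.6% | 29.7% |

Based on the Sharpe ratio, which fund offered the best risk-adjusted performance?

Larkspur

Larkspur: Sharpe ratio = (19.7% − 3.2%) / 14.9% = 1.107
Bluefin: Sharpe ratio = (21.7% − 3.2%) / 26.3% = 0.703
Foxglove: Sharpe ratio = (4.6% − 3.2%) / 29.7% = 0.047
Highest: Larkspur (1.107).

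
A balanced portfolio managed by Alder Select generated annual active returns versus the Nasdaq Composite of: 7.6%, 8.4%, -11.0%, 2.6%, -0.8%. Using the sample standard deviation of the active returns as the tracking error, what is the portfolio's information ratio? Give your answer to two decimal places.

μ = (7.6 + 8.4 − 11 + 2.6 − 0.8) / 5 = 1.3600%
Sample σ = √[Σ(r − μ)² / 4] = √[247.4720 / 4] = √61.8680 = 7.8656%
IR = μ / tracking error = 1.3600 / 7.8656 = 0.1729

0.17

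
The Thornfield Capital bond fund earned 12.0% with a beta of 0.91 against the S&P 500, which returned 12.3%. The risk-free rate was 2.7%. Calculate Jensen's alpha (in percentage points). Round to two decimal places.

0.56

CAPM expected return = Rf + β(Rm − Rf) = 2.7% + 0.91 × (12.3% − 2.7%) = 2.7 + 0.91 × 9.60 = 11.4360%
Jensen's α = Rp − E[R] = 12.0% − 11.4360% = 0.5640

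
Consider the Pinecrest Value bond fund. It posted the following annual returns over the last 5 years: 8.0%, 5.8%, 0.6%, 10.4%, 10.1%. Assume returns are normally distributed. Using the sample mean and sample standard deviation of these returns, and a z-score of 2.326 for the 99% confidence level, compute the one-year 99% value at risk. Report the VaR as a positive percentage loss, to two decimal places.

μ = (8 + 5.8 + 0.6 + 10.4 + 10.1) / 5 = 6.9800%
Sample std dev = √[64.5680 / 4] = 4.0177%
VaR = −(μ − z·σ) = −(6.9800 − 2.326 × 4.0177) = −(-2.3652) = 2.3652%

2.37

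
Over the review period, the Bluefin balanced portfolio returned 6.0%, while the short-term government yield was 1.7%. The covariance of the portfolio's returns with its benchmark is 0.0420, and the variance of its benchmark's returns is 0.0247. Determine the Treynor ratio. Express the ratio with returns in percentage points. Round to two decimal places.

β = Cov / Var = 0.0420 / 0.0247 = 1.7004
Treynor = (Rp − Rf) / β = (6.0% − 1.7%) / 1.7004 = 4.30 / 1.7004 = 2.5288

2.53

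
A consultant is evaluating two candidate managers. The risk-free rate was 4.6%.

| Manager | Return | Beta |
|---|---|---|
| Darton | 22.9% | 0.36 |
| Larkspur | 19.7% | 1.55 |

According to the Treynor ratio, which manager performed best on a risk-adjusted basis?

Darton

Darton: Treynor = (22.9% − 4.6%) / 0.36 = 50.833
Larkspur: Treynor = (19.7% − 4.6%) / 1.55 = 9.742
Highest: Darton (50.833).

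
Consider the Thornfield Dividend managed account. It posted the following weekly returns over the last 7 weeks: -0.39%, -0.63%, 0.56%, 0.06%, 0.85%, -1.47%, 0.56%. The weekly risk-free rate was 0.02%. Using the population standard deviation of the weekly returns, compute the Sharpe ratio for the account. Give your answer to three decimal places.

-0.113

μ = (-0.39 − 0.63 + 0.56 + 0.06 + 0.85 − 1.47 + 0.56) / 7 = -0.0657%
Population std dev = √[4.0330 / 7] = 0.7590%
Sharpe = (μ − rf) / σ = (-0.0657 − 0.02) / 0.7590 = -0.0857 / 0.7590 = -0.1129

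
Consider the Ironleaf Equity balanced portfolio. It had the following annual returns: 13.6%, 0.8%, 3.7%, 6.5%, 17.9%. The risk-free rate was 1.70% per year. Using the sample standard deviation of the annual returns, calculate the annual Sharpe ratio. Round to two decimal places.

Mean return μ = 42.50 / 5 = 8.5000%
Sample std dev = √[200.7000 / 4] = 7.0834%
Sharpe = (μ − rf) / σ = (8.5000 − 1.7) / 7.0834 = 6.8000 / 7.0834 = 0.9600

0.96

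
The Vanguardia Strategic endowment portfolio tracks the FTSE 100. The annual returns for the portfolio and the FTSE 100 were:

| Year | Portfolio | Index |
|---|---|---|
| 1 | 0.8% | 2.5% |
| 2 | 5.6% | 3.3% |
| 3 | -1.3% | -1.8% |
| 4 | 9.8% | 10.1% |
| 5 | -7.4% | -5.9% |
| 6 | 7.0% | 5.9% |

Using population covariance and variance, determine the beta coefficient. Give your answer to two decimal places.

r̄p = 2.4167%,  r̄m = 2.3500%
Cov = Σ(rp − r̄p)(rm − r̄m) / 6 = 28.7808
Var(rm) = Σ(rm − r̄m)² / 6 = 26.4792
β = Cov / Var = 28.7808 / 26.4792 = 1.0869

1.09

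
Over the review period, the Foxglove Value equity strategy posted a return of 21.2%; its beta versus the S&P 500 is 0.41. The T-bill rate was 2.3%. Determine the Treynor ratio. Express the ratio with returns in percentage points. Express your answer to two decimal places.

46.10

Treynor = (Rp − Rf) / β = (21.2% − 2.3%) / 0.41 = 18.90 / 0.41 = 46.0976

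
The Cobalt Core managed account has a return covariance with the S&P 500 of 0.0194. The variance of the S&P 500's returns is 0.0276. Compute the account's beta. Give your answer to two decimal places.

β = Cov(Rp, Rm) / Var(Rm) = 0.0194 / 0.0276 = 0.7029

0.70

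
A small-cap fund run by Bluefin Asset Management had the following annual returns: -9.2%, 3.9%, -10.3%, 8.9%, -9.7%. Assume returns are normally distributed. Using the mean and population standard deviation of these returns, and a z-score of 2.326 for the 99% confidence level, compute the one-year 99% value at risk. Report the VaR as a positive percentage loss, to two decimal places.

22.05

r̄ = (-9.2 + 3.9 − 10.3 + 8.9 − 9.7) / 5 = -16.40 / 5 = -3.2800%
Σ(r − r̄)² = 325.4480; population σ = √(325.4480/5) = 8.0678%
VaR = −(r̄ − z·σ) = −(-3.2800 − 2.326 × 8.0678) = −(-22.0457) = 22.0457%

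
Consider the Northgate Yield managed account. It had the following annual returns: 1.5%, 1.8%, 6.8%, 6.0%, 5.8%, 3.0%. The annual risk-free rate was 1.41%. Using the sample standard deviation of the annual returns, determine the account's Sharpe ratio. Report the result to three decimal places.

1.178

r̄ = (1.5 + 1.8 + 6.8 + 6 + 5.8 + 3) / 6 = 24.90 / 6 = 4.1500%
Sample std dev = √[27.0350 / 5] = 2.3253%
Sharpe = (r̄ − rf) / σ = (4.1500 − 1.41) / 2.3253 = 2.7400 / 2.3253 = 1.1783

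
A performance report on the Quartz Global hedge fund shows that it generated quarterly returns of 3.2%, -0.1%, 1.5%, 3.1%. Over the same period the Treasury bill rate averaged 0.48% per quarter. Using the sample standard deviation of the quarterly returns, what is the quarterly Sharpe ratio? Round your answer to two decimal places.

r̄ = (3.2 − 0.1 + 1.5 + 3.1) / 4 = 7.70 / 4 = 1.9250%
Σ(r − r̄)² = (3.2 − 1.9250)² + (-0.1 − 1.9250)² + … = 7.2875
sample σ = √(7.2875 / 3) = √2.4292 = 1.5586%
Sharpe = (r̄ − rf) / σ = (1.9250 − 0.48) / 1.5586 = 1.4450 / 1.5586 = 0.9271

0.93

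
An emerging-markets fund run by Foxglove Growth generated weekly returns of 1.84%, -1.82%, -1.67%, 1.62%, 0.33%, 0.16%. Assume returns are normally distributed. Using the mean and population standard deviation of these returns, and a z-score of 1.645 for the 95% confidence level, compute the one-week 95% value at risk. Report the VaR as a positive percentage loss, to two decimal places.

2.27

r̄ = (1.84 − 1.82 − 1.67 + 1.62 + 0.33 + 0.16) / 6 = 0.0767%
Population σ = √[Σ(r − r̄)² / 6] = √[12.2105 / 6] = √2.0351 = 1.4266%
VaR = −(r̄ − z·σ) = −(0.0767 − 1.645 × 1.4266) = −(-2.2701) = 2.2701%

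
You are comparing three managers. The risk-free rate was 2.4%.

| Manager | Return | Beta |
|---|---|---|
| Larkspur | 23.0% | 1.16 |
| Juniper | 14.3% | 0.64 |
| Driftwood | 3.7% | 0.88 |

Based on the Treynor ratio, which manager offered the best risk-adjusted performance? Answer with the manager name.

Juniper

Larkspur: Treynor = (23.0% − 2.4%) / 1.16 = 17.759
Juniper: Treynor = (14.3% − 2.4%) / 0.64 = 18.594
Driftwood: Treynor = (3.7% − 2.4%) / 0.88 = 1.477
Highest: Juniper (18.594).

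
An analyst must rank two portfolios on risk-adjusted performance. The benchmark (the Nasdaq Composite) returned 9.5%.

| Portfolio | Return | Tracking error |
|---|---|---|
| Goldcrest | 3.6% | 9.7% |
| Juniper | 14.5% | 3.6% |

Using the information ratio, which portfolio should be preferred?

Goldcrest: IR = (3.6% − 9.5%) / 9.7% = -0.608
Juniper: IR = (14.5% − 9.5%) / 3.6% = 1.389
Highest: Juniper (1.389).

Juniper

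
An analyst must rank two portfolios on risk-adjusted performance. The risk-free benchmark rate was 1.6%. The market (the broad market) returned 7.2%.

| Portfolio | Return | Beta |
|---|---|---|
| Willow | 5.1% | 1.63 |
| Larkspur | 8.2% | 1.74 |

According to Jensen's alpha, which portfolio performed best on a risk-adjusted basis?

Willow: α = 5.1% − [1.6% + 1.63 × (7.2% − 1.6%)] = -5.628
Larkspur: α = 8.2% − [1.6% + 1.74 × (7.2% − 1.6%)] = -3.144
Highest: Larkspur (-3.144).

Larkspur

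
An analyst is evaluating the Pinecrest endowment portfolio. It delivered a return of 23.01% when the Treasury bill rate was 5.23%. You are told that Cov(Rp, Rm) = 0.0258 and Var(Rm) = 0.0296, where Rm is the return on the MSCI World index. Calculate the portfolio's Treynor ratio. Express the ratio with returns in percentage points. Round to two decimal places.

β = Cov / Var = 0.0258 / 0.0296 = 0.8716
Treynor = (Rp − Rf) / β = (23.01% − 5.23%) / 0.8716 = 17.78 / 0.8716 = 20.3993

20.40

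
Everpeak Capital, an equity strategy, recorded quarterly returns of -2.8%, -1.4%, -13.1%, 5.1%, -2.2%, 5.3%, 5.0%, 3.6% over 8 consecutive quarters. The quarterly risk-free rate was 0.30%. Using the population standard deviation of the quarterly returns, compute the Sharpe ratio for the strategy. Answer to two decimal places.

-0.06

r̄ = (-2.8 − 1.4 − 13.1 + 5.1 − 2.2 + 5.3 + 5 + 3.6) / 8 = -0.0625%
Σ(r − r̄)² = 278.2788; population σ = √(278.2788/8) = 5.8979%
Sharpe = (r̄ − rf) / σ = (-0.0625 − 0.3) / 5.8979 = -0.3625 / 5.8979 = -0.0615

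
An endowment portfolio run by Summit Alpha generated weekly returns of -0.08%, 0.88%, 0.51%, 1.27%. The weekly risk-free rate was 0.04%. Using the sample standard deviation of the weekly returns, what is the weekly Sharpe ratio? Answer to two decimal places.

1.05

μ = (-0.08 + 0.88 + 0.51 + 1.27) / 4 = 2.580 / 4 = 0.6450%
Sample std dev = √[0.9897 / 3] = 0.5744%
Sharpe = (μ − rf) / σ = (0.6450 − 0.04) / 0.5744 = 0.6050 / 0.5744 = 1.0533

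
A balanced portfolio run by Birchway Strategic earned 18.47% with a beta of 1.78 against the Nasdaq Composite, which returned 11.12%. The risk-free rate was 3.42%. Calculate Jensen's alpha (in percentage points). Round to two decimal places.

CAPM expected return = Rf + β(Rm − Rf) = 3.42% + 1.78 × (11.12% − 3.42%) = 3.42 + 1.78 × 7.70 = 17.1260%
Jensen's α = Rp − E[R] = 18.47% − 17.1260% = 1.3440

1.34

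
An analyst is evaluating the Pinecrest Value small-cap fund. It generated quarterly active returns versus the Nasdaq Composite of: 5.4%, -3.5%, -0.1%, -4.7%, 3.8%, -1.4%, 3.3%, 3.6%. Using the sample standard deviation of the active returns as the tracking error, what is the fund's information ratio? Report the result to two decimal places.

0.21

r̄ = (5.4 − 3.5 − 0.1 − 4.7 + 3.8 − 1.4 + 3.3 + 3.6) / 8 = 0.8000%
Sample σ = √[Σ(r − r̄)² / 7] = √[98.6400 / 7] = √14.0914 = 3.7539%
IR = r̄ / tracking error = 0.8000 / 3.7539 = 0.2131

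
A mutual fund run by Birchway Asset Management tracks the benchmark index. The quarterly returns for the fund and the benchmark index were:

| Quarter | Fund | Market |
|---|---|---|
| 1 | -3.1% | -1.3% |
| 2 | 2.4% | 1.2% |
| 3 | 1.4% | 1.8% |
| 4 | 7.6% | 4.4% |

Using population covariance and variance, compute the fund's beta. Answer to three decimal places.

r̄p = 2.0750%,  r̄m = 1.5250%
Cov = Σ(rp − r̄p)(rm − r̄m) / 4 = 7.5531
Var(rm) = Σ(rm − r̄m)² / 4 = 4.1069
β = Cov / Var = 7.5531 / 4.1069 = 1.8391

1.839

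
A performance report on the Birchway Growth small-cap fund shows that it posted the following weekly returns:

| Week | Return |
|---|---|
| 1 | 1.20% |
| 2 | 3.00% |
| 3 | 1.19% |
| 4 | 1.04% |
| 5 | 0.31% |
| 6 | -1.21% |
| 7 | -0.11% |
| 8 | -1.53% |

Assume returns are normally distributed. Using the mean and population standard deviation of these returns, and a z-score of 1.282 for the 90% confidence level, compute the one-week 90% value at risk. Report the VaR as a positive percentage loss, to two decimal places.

1.27

Mean return r̄ = 3.890 / 8 = 0.4863%
Σ(r − r̄)² = (1.2 − 0.4863)² + (3 − 0.4863)² + … = 14.9594
population σ = √(14.9594 / 8) = √1.8699 = 1.3674%
VaR = −(r̄ − z·σ) = −(0.4863 − 1.282 × 1.3674) = −(-1.2667) = 1.2667%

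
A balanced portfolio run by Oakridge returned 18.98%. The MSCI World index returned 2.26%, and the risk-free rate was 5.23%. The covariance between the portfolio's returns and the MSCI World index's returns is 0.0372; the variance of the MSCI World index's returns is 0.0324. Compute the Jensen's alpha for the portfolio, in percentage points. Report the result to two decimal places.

β = Cov / Var = 0.0372 / 0.0324 = 1.1481
E[R] = Rf + β(Rm − Rf) = 5.23% + 1.1481 × (2.26% − 5.23%) = 1.8201%
α = Rp − E[R] = 18.98% − 1.8201% = 17.1599

17.16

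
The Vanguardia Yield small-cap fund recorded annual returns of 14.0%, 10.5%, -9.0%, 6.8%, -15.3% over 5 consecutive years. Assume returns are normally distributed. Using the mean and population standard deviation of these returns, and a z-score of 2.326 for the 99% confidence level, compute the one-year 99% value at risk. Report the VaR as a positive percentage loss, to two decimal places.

Mean return μ = 7.00 / 5 = 1.4000%
Σ(r − μ)² = 657.7800; population σ = √(657.7800/5) = 11.4698%
VaR = −(μ − z·σ) = −(1.4000 − 2.326 × 11.4698) = −(-25.2788) = 25.2788%

25.28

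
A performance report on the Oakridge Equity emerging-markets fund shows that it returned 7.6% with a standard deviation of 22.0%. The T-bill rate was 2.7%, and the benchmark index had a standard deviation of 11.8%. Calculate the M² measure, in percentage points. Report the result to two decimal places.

Sharpe = (Rp − Rf) / σp = (7.6% − 2.7%) / 22.0% = 0.2227
M² = Rf + Sharpe × σm = 2.7% + 0.2227 × 11.8% = 5.3279%

5.33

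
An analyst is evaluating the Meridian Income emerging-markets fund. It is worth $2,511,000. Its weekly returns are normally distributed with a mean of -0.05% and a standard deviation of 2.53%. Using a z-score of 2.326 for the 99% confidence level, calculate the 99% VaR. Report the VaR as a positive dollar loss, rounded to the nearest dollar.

Return at the 99% tail: μ − z·σ = -0.05% − 2.326 × 2.53% = -0.05 − 5.88478 = -5.93478%
VaR = −(-5.93478%) × $2,511,000 = 5.93478% × $2,511,000 = $149,022

$149,022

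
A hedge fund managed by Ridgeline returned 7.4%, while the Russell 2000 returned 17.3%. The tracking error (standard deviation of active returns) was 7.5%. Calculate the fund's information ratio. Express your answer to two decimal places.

IR = (Rp − Rb) / TE = (7.4% − 17.3%) / 7.5% = -9.90% / 7.5% = -1.3200

-1.32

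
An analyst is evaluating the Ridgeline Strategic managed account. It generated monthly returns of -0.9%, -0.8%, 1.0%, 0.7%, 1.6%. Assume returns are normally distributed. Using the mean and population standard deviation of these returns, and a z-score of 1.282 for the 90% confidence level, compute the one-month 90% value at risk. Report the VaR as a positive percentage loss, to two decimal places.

0.96

r̄ = (-0.9 − 0.8 + 1 + 0.7 + 1.6) / 5 = 0.3200%
Σ(r − r̄)² = 4.9880; population σ = √(4.9880/5) = 0.9988%
VaR = −(r̄ − z·σ) = −(0.3200 − 1.282 × 0.9988) = −(-0.9605) = 0.9605%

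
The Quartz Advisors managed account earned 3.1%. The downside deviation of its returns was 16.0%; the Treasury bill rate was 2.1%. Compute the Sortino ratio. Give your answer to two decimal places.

0.06

Sortino = (Rp − Rf) / σd = (3.1% − 2.1%) / 16.0% = 1.00% / 16.0% = 0.0625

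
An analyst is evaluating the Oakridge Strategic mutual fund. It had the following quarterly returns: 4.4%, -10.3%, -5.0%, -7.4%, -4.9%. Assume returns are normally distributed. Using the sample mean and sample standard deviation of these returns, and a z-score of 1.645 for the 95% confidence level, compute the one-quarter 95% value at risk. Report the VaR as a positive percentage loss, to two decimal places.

13.71

Mean return μ = -23.20 / 5 = -4.6400%
Σ(r − μ)² = (4.4 − (-4.6400))² + (-10.3 − (-4.6400))² + (-5 − (-4.6400))² + … = 121.5720
σ = √[121.5720 / 4] = 5.5130%
VaR = −(μ − z·σ) = −(-4.6400 − 1.645 × 5.5130) = −(-13.7089) = 13.7089%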